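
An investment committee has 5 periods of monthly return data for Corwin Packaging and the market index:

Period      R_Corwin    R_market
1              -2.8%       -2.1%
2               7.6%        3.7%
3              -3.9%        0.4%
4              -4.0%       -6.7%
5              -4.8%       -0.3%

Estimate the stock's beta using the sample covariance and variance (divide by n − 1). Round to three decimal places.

0.906

Mean R_i = (-2.8 + 7.6 − 3.9 − 4.0 − 4.8) / 5 = -1.5800%
Mean R_m = (-2.1 + 3.7 + 0.4 − 6.7 − 0.3) / 5 = -1.0000%
Σ(R_i − R̄_i)(R_m − R̄_m) = 52.7800  ⇒  Cov = 52.7800 / 4 = 13.1950
Σ(R_m − R̄_m)² = 58.2400  ⇒  Var(R_m) = 58.2400 / 4 = 14.5600
β = Cov / Var(R_m) = 13.1950 / 14.5600 = 0.9063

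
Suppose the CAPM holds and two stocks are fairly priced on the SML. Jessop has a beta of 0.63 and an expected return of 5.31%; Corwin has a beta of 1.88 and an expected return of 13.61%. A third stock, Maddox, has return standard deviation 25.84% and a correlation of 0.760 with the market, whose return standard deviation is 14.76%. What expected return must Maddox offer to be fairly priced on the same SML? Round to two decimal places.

MRP = (13.61% − 5.31%) / (1.88 − 0.63) = 6.6400%
R_f = 5.31% − 0.63 × 6.6400% = 1.1268%
β_Maddox = ρ·σ_i/σ_m = 0.760 × 25.84 / 14.76 = 1.3305
E(R_Maddox) = R_f + β × MRP = 1.1268% + 1.3305 × 6.6400% = 9.96%

9.96%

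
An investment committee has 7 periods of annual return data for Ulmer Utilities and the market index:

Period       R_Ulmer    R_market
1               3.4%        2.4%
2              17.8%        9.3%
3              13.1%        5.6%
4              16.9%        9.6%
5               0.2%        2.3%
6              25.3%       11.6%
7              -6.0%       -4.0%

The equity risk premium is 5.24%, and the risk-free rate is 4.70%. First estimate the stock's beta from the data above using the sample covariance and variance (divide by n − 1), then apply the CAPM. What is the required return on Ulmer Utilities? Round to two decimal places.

15.16%

Mean R_i = (3.4 + 17.8 + 13.1 + 16.9 + 0.2 + 25.3 − 6.0) / 7 = 10.1000%
Mean R_m = (2.4 + 9.3 + 5.6 + 9.6 + 2.3 + 11.6 − 4.0) / 7 = 5.2571%
Σ(R_i − R̄_i)(R_m − R̄_m) = 355.5600  ⇒  Cov = 355.5600 / 6 = 59.2600
Σ(R_m − R̄_m)² = 178.1571  ⇒  Var(R_m) = 178.1571 / 6 = 29.6929
β = Cov / Var(R_m) = 59.2600 / 29.6929 = 1.9958
E(R) = R_f + β × MRP = 4.70% + 1.9958 × 5.24% = 15.16%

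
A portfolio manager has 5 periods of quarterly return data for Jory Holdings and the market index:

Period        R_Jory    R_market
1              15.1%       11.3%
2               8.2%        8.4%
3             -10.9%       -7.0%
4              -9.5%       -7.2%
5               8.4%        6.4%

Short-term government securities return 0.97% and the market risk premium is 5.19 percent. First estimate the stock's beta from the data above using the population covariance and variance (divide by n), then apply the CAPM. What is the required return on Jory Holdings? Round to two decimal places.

7.81%

Mean R_i = (15.1 + 8.2 − 10.9 − 9.5 + 8.4) / 5 = 2.2600%
Mean R_m = (11.3 + 8.4 − 7.0 − 7.2 + 6.4) / 5 = 2.3800%
Σ(R_i − R̄_i)(R_m − R̄_m) = 411.0760  ⇒  Cov = 411.0760 / 5 = 82.2152
Σ(R_m − R̄_m)² = 311.7280  ⇒  Var(R_m) = 311.7280 / 5 = 62.3456
β = Cov / Var(R_m) = 82.2152 / 62.3456 = 1.3187
E(R) = R_f + β × MRP = 0.97% + 1.3187 × 5.19% = 7.81%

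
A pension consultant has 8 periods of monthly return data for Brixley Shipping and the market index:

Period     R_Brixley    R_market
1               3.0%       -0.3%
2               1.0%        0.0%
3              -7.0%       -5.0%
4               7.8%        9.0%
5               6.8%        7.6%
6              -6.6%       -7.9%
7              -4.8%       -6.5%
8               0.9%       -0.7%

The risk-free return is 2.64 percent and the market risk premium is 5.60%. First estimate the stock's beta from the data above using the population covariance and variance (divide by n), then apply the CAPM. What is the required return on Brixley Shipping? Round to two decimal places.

Mean R_i = (3.0 + 1.0 − 7.0 + 7.8 + 6.8 − 6.6 − 4.8 + 0.9) / 8 = 0.1375%
Mean R_m = (-0.3 + 0.0 − 5.0 + 9.0 + 7.6 − 7.9 − 6.5 − 0.7) / 8 = -0.4750%
Σ(R_i − R̄_i)(R_m − R̄_m) = 239.2125  ⇒  Cov = 239.2125 / 8 = 29.9016
Σ(R_m − R̄_m)² = 267.1950  ⇒  Var(R_m) = 267.1950 / 8 = 33.3994
β = Cov / Var(R_m) = 29.9016 / 33.3994 = 0.8953
E(R) = R_f + β × MRP = 2.64% + 0.8953 × 5.60% = 7.65%

7.65%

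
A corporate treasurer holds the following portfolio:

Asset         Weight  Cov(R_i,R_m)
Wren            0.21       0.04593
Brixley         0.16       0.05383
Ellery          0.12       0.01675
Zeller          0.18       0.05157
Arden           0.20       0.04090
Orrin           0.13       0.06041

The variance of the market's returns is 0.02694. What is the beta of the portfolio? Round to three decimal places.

β_Wren = 0.04593 / 0.02694 = 1.7049
β_Brixley = 0.05383 / 0.02694 = 1.9981
β_Ellery = 0.01675 / 0.02694 = 0.6218
β_Zeller = 0.05157 / 0.02694 = 1.9143
β_Arden = 0.04090 / 0.02694 = 1.5182
β_Orrin = 0.06041 / 0.02694 = 2.2424
β_P = Σ w_i β_i = 0.21×1.7049 + 0.16×1.9981 + 0.12×0.6218 + 0.18×1.9143 + 0.20×1.5182 + 0.13×2.2424 = 1.6921

1.692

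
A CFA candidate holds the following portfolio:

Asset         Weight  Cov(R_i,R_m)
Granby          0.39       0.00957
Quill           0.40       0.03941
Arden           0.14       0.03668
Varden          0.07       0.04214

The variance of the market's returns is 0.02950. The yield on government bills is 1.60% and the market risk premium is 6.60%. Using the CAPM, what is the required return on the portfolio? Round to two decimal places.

β_Granby = 0.00957 / 0.02950 = 0.3244
β_Quill = 0.03941 / 0.02950 = 1.3359
β_Arden = 0.03668 / 0.02950 = 1.2434
β_Varden = 0.04214 / 0.02950 = 1.4285
β_P = Σ w_i β_i = 0.39×0.3244 + 0.40×1.3359 + 0.14×1.2434 + 0.07×1.4285 = 0.9349
E(R_P) = R_f + β_P × MRP = 1.60% + 0.9349 × 6.60% = 7.77%

7.77%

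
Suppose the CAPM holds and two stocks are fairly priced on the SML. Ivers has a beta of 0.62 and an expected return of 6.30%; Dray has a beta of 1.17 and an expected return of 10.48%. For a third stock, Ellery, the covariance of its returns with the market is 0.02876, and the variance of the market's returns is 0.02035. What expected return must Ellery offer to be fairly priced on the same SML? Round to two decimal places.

MRP = (10.48% − 6.30%) / (1.17 − 0.62) = 7.6000%
R_f = 6.30% − 0.62 × 7.6000% = 1.5880%
β_Ellery = Cov / Var(R_m) = 0.02876 / 0.02035 = 1.4133
E(R_Ellery) = R_f + β × MRP = 1.5880% + 1.4133 × 7.6000% = 12.33%

12.33%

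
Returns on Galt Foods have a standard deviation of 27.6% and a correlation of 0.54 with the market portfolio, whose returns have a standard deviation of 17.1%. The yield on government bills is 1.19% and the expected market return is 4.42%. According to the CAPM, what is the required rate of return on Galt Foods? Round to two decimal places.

β = ρ × σ_i / σ_m = 0.54 × 27.6% / 17.1% = 0.8716
MRP = 4.42% − 1.19% = 3.23%
E(R) = 1.19% + 0.8716 × 3.23% = 4.01%

4.01%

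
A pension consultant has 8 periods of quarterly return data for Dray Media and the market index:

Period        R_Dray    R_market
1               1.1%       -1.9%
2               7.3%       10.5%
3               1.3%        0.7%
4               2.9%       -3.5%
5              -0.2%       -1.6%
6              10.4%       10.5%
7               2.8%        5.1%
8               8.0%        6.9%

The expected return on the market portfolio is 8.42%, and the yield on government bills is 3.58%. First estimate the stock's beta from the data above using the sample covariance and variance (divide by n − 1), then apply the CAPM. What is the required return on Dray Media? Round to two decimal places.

6.44%

Mean R_i = (1.1 + 7.3 + 1.3 + 2.9 − 0.2 + 10.4 + 2.8 + 8.0) / 8 = 4.2000%
Mean R_m = (-1.9 + 10.5 + 0.7 − 3.5 − 1.6 + 10.5 + 5.1 + 6.9) / 8 = 3.3375%
Σ(R_i − R̄_i)(R_m − R̄_m) = 132.1800  ⇒  Cov = 132.1800 / 7 = 18.8829
Σ(R_m − R̄_m)² = 223.9188  ⇒  Var(R_m) = 223.9188 / 7 = 31.9884
β = Cov / Var(R_m) = 18.8829 / 31.9884 = 0.5903
MRP = 8.42% − 3.58% = 4.84%
E(R) = R_f + β × MRP = 3.58% + 0.5903 × 4.84% = 6.44%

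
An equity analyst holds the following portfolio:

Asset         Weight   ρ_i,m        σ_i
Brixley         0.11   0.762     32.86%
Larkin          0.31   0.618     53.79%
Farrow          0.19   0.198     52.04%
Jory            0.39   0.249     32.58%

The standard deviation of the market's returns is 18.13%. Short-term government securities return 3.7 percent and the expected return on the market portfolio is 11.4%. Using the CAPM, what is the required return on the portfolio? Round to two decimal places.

11.42%

β_Brixley = 0.762 × 32.86% / 18.13% = 1.3811
β_Larkin = 0.618 × 53.79% / 18.13% = 1.8335
β_Farrow = 0.198 × 52.04% / 18.13% = 0.5683
β_Jory = 0.249 × 32.58% / 18.13% = 0.4475
β_P = Σ w_i β_i = 0.11×1.3811 + 0.31×1.8335 + 0.19×0.5683 + 0.39×0.4475 = 1.0028
MRP = 11.4% − 3.7% = 7.70%
E(R_P) = R_f + β_P × MRP = 3.7% + 1.0028 × 7.7% = 11.42%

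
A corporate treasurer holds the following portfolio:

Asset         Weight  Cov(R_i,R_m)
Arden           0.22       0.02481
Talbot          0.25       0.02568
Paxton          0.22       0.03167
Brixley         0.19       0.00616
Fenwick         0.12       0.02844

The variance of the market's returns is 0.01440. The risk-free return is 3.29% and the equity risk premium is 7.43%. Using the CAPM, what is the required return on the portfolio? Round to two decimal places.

15.38%

β_Arden = 0.02481 / 0.01440 = 1.7229
β_Talbot = 0.02568 / 0.01440 = 1.7833
β_Paxton = 0.03167 / 0.01440 = 2.1993
β_Brixley = 0.00616 / 0.01440 = 0.4278
β_Fenwick = 0.02844 / 0.01440 = 1.9750
β_P = Σ w_i β_i = 0.22×1.7229 + 0.25×1.7833 + 0.22×2.1993 + 0.19×0.4278 + 0.12×1.9750 = 1.6270
E(R_P) = R_f + β_P × MRP = 3.29% + 1.6270 × 7.43% = 15.38%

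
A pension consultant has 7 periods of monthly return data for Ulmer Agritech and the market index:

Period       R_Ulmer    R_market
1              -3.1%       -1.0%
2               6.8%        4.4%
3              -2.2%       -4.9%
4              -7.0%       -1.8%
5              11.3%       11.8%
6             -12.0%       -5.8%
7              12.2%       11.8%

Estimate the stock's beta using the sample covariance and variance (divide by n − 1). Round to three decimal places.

Mean R_i = (-3.1 + 6.8 − 2.2 − 7.0 + 11.3 − 12.0 + 12.2) / 7 = 0.8571%
Mean R_m = (-1.0 + 4.4 − 4.9 − 1.8 + 11.8 − 5.8 + 11.8) / 7 = 2.0714%
Σ(R_i − R̄_i)(R_m − R̄_m) = 390.8714  ⇒  Cov = 390.8714 / 6 = 65.1452
Σ(R_m − R̄_m)² = 329.6943  ⇒  Var(R_m) = 329.6943 / 6 = 54.9491
β = Cov / Var(R_m) = 65.1452 / 54.9491 = 1.1856

1.186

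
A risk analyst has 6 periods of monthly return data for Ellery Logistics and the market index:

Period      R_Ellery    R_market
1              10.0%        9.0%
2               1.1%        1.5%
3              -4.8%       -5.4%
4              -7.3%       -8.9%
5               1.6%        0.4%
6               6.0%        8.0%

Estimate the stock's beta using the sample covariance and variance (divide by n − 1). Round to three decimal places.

Mean R_i = (10.0 + 1.1 − 4.8 − 7.3 + 1.6 + 6.0) / 6 = 1.1000%
Mean R_m = (9.0 + 1.5 − 5.4 − 8.9 + 0.4 + 8.0) / 6 = 0.7667%
Σ(R_i − R̄_i)(R_m − R̄_m) = 226.1200  ⇒  Cov = 226.1200 / 5 = 45.2240
Σ(R_m − R̄_m)² = 252.2533  ⇒  Var(R_m) = 252.2533 / 5 = 50.4507
β = Cov / Var(R_m) = 45.2240 / 50.4507 = 0.8964

0.896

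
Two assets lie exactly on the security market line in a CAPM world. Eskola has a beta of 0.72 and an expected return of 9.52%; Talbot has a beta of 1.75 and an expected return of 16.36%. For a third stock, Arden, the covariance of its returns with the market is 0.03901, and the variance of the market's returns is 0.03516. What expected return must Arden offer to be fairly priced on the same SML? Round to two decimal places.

MRP = (16.36% − 9.52%) / (1.75 − 0.72) = 6.6408%
R_f = 9.52% − 0.72 × 6.6408% = 4.7386%
β_Arden = Cov / Var(R_m) = 0.03901 / 0.03516 = 1.1095
E(R_Arden) = R_f + β × MRP = 4.7386% + 1.1095 × 6.6408% = 12.11%

12.11%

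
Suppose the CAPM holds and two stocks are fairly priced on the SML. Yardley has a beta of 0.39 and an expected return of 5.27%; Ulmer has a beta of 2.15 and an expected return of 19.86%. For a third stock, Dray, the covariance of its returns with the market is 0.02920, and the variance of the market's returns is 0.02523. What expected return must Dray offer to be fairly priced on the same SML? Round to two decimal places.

11.63%

MRP = (19.86% − 5.27%) / (2.15 − 0.39) = 8.2898%
R_f = 5.27% − 0.39 × 8.2898% = 2.0370%
β_Dray = Cov / Var(R_m) = 0.02920 / 0.02523 = 1.1574
E(R_Dray) = R_f + β × MRP = 2.0370% + 1.1574 × 8.2898% = 11.63%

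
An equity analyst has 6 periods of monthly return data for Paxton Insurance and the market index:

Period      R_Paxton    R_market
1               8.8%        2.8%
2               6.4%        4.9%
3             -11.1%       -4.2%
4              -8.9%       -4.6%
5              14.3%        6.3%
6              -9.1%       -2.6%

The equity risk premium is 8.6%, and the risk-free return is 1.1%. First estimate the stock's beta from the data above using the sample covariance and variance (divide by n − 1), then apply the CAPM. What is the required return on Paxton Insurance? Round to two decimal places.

20.17%

Mean R_i = (8.8 + 6.4 − 11.1 − 8.9 + 14.3 − 9.1) / 6 = 0.0667%
Mean R_m = (2.8 + 4.9 − 4.2 − 4.6 + 6.3 − 2.6) / 6 = 0.4333%
Σ(R_i − R̄_i)(R_m − R̄_m) = 257.1367  ⇒  Cov = 257.1367 / 5 = 51.4273
Σ(R_m − R̄_m)² = 115.9733  ⇒  Var(R_m) = 115.9733 / 5 = 23.1947
β = Cov / Var(R_m) = 51.4273 / 23.1947 = 2.2172
E(R) = R_f + β × MRP = 1.1% + 2.2172 × 8.6% = 20.17%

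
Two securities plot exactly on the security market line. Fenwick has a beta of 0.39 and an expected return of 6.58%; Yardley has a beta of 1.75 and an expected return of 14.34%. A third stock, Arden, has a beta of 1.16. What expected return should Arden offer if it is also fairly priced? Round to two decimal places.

10.97%

MRP (SML slope) = (14.34% − 6.58%) / (1.75 − 0.39) = 7.76% / 1.36 = 5.7059%
R_f (intercept) = 6.58% − 0.39 × 5.7059% = 4.3547%
E(R_Arden) = R_f + β × MRP = 4.3547% + 1.16 × 5.7059% = 10.97%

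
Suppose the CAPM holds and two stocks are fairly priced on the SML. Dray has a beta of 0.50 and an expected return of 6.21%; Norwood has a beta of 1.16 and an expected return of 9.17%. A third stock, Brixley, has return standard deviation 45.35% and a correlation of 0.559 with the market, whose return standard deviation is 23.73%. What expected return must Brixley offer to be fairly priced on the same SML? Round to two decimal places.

MRP = (9.17% − 6.21%) / (1.16 − 0.50) = 4.4848%
R_f = 6.21% − 0.50 × 4.4848% = 3.9676%
β_Brixley = ρ·σ_i/σ_m = 0.559 × 45.35 / 23.73 = 1.0683
E(R_Brixley) = R_f + β × MRP = 3.9676% + 1.0683 × 4.4848% = 8.76%

8.76%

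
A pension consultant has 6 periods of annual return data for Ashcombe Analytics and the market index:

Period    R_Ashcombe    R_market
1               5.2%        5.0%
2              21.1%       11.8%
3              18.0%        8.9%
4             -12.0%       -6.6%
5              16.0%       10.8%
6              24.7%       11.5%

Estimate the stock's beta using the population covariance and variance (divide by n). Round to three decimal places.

Mean R_i = (5.2 + 21.1 + 18.0 − 12.0 + 16.0 + 24.7) / 6 = 12.1667%
Mean R_m = (5.0 + 11.8 + 8.9 − 6.6 + 10.8 + 11.5) / 6 = 6.9000%
Σ(R_i − R̄_i)(R_m − R̄_m) = 467.5300  ⇒  Cov = 467.5300 / 6 = 77.9217
Σ(R_m − R̄_m)² = 250.2400  ⇒  Var(R_m) = 250.2400 / 6 = 41.7067
β = Cov / Var(R_m) = 77.9217 / 41.7067 = 1.8683

1.868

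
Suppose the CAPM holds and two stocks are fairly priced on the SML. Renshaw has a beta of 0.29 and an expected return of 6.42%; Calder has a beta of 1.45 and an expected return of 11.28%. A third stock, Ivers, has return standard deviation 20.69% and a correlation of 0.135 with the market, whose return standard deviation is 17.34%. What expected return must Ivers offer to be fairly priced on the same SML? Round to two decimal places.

MRP = (11.28% − 6.42%) / (1.45 − 0.29) = 4.1897%
R_f = 6.42% − 0.29 × 4.1897% = 5.2050%
β_Ivers = ρ·σ_i/σ_m = 0.135 × 20.69 / 17.34 = 0.1611
E(R_Ivers) = R_f + β × MRP = 5.2050% + 0.1611 × 4.1897% = 5.88%

5.88%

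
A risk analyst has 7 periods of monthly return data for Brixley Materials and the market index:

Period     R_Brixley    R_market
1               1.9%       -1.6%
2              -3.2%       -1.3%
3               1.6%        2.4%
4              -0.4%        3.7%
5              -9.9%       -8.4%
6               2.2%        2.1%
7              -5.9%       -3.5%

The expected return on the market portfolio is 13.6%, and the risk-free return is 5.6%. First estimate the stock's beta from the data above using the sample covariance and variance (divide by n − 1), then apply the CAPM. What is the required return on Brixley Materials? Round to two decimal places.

13.16%

Mean R_i = (1.9 − 3.2 + 1.6 − 0.4 − 9.9 + 2.2 − 5.9) / 7 = -1.9571%
Mean R_m = (-1.6 − 1.3 + 2.4 + 3.7 − 8.4 + 2.1 − 3.5) / 7 = -0.9429%
Σ(R_i − R̄_i)(R_m − R̄_m) = 98.9929  ⇒  Cov = 98.9929 / 6 = 16.4988
Σ(R_m − R̄_m)² = 104.6971  ⇒  Var(R_m) = 104.6971 / 6 = 17.4495
β = Cov / Var(R_m) = 16.4988 / 17.4495 = 0.9455
MRP = 13.6% − 5.6% = 8.00%
E(R) = R_f + β × MRP = 5.6% + 0.9455 × 8.0% = 13.16%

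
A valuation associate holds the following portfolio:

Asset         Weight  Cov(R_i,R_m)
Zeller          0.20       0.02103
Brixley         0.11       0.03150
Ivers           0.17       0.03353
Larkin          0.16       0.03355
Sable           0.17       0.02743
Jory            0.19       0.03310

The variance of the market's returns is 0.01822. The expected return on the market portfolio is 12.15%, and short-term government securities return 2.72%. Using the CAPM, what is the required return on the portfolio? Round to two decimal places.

18.09%

β_Zeller = 0.02103 / 0.01822 = 1.1542
β_Brixley = 0.03150 / 0.01822 = 1.7289
β_Ivers = 0.03353 / 0.01822 = 1.8403
β_Larkin = 0.03355 / 0.01822 = 1.8414
β_Sable = 0.02743 / 0.01822 = 1.5055
β_Jory = 0.03310 / 0.01822 = 1.8167
β_P = Σ w_i β_i = 0.20×1.1542 + 0.11×1.7289 + 0.17×1.8403 + 0.16×1.8414 + 0.17×1.5055 + 0.19×1.8167 = 1.6296
MRP = 12.15% − 2.72% = 9.43%
E(R_P) = R_f + β_P × MRP = 2.72% + 1.6296 × 9.43% = 18.09%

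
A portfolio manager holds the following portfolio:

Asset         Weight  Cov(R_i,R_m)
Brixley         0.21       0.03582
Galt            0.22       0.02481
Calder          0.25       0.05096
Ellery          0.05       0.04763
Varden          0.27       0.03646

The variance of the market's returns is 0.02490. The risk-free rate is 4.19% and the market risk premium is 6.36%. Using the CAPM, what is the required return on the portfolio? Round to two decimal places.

13.88%

β_Brixley = 0.03582 / 0.02490 = 1.4386
β_Galt = 0.02481 / 0.02490 = 0.9964
β_Calder = 0.05096 / 0.02490 = 2.0466
β_Ellery = 0.04763 / 0.02490 = 1.9129
β_Varden = 0.03646 / 0.02490 = 1.4643
β_P = Σ w_i β_i = 0.21×1.4386 + 0.22×0.9964 + 0.25×2.0466 + 0.05×1.9129 + 0.27×1.4643 = 1.5240
E(R_P) = R_f + β_P × MRP = 4.19% + 1.5240 × 6.36% = 13.88%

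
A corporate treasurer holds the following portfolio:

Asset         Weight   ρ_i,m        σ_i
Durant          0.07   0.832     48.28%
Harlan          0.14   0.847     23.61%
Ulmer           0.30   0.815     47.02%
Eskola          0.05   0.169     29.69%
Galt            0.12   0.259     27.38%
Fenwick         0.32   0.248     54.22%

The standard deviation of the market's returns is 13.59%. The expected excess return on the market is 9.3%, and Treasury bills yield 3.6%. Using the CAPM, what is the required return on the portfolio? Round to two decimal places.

β_Durant = 0.832 × 48.28% / 13.59% = 2.9558
β_Harlan = 0.847 × 23.61% / 13.59% = 1.4715
β_Ulmer = 0.815 × 47.02% / 13.59% = 2.8198
β_Eskola = 0.169 × 29.69% / 13.59% = 0.3692
β_Galt = 0.259 × 27.38% / 13.59% = 0.5218
β_Fenwick = 0.248 × 54.22% / 13.59% = 0.9894
β_P = Σ w_i β_i = 0.07×2.9558 + 0.14×1.4715 + 0.30×2.8198 + 0.05×0.3692 + 0.12×0.5218 + 0.32×0.9894 = 1.6565
E(R_P) = R_f + β_P × MRP = 3.6% + 1.6565 × 9.3% = 19.01%

19.01%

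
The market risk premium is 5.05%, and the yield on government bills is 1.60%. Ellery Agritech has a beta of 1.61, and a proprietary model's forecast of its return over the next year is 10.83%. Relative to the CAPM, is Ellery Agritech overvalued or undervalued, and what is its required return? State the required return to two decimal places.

Undervalued; required return 9.73%

Required return = R_f + β·MRP = 1.60% + 1.61 × 5.05% = 9.73%
Forecast 10.83% > required 9.73% → the stock plots above the SML → undervalued.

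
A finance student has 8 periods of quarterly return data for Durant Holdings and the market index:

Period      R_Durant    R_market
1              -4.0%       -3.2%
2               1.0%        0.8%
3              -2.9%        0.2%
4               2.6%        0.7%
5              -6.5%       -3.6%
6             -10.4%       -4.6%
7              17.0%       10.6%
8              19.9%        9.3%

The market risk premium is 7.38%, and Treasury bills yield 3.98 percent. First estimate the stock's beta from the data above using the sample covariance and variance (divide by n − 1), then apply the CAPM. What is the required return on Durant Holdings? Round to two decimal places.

Mean R_i = (-4.0 + 1.0 − 2.9 + 2.6 − 6.5 − 10.4 + 17.0 + 19.9) / 8 = 2.0875%
Mean R_m = (-3.2 + 0.8 + 0.2 + 0.7 − 3.6 − 4.6 + 10.6 + 9.3) / 8 = 1.2750%
Σ(R_i − R̄_i)(R_m − R̄_m) = 430.0575  ⇒  Cov = 430.0575 / 7 = 61.4368
Σ(R_m − R̄_m)² = 231.3750  ⇒  Var(R_m) = 231.3750 / 7 = 33.0536
β = Cov / Var(R_m) = 61.4368 / 33.0536 = 1.8587
E(R) = R_f + β × MRP = 3.98% + 1.8587 × 7.38% = 17.70%

17.70%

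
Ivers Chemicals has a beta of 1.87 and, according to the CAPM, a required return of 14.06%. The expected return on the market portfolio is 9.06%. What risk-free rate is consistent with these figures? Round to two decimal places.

3.31%

E(R) = R_f + β(E(R_m) − R_f) = R_f(1 − β) + β·E(R_m)
14.06% = R_f × (1 − 1.87) + 1.87 × 9.06%
14.06% = R_f × -0.87 + 16.9422%
R_f = (14.06% − 16.9422%) / -0.87 = 3.31%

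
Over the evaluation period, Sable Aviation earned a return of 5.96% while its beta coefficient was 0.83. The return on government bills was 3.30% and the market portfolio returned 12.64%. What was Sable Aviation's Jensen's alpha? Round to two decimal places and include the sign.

-5.09%

Market excess return = 12.64% − 3.30% = 9.34%
CAPM benchmark = R_f + β(R_m − R_f) = 3.30% + 0.83 × 9.34% = 11.0522%
α = actual − benchmark = 5.96% − 11.0522% = -5.09%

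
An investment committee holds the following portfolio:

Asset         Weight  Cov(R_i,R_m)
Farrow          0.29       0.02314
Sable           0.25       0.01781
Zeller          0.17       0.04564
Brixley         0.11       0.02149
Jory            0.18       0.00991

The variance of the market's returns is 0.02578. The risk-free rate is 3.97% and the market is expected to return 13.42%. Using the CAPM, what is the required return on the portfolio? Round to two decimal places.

12.43%

β_Farrow = 0.02314 / 0.02578 = 0.8976
β_Sable = 0.01781 / 0.02578 = 0.6908
β_Zeller = 0.04564 / 0.02578 = 1.7704
β_Brixley = 0.02149 / 0.02578 = 0.8336
β_Jory = 0.00991 / 0.02578 = 0.3844
β_P = Σ w_i β_i = 0.29×0.8976 + 0.25×0.6908 + 0.17×1.7704 + 0.11×0.8336 + 0.18×0.3844 = 0.8949
MRP = 13.42% − 3.97% = 9.45%
E(R_P) = R_f + β_P × MRP = 3.97% + 0.8949 × 9.45% = 12.43%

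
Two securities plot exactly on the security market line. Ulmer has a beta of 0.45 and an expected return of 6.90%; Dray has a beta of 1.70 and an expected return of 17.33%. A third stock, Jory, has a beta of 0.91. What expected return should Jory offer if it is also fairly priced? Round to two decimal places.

MRP (SML slope) = (17.33% − 6.90%) / (1.70 − 0.45) = 10.43% / 1.25 = 8.3440%
R_f (intercept) = 6.90% − 0.45 × 8.3440% = 3.1452%
E(R_Jory) = R_f + β × MRP = 3.1452% + 0.91 × 8.3440% = 10.74%

10.74%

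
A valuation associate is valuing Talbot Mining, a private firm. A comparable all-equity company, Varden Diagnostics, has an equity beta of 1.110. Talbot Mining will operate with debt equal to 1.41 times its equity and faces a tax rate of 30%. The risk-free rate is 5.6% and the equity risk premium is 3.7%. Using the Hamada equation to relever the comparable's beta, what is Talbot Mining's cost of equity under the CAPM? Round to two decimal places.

13.76%

β_L = β_U × [1 + (1 − t)(D/E)] = 1.110 × [1 + (1 − 0.30) × 1.41]
    = 1.110 × [1 + 0.70 × 1.41] = 1.110 × 1.9870 = 2.2056
E(R) = R_f + β_L × MRP = 5.6% + 2.2056 × 3.7% = 13.76%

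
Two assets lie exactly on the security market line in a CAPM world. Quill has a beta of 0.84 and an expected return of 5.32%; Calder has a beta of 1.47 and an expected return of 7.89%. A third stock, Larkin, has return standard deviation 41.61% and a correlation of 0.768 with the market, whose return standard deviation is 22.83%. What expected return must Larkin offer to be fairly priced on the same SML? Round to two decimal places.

7.60%

MRP = (7.89% − 5.32%) / (1.47 − 0.84) = 4.0794%
R_f = 5.32% − 0.84 × 4.0794% = 1.8933%
β_Larkin = ρ·σ_i/σ_m = 0.768 × 41.61 / 22.83 = 1.3998
E(R_Larkin) = R_f + β × MRP = 1.8933% + 1.3998 × 4.0794% = 7.60%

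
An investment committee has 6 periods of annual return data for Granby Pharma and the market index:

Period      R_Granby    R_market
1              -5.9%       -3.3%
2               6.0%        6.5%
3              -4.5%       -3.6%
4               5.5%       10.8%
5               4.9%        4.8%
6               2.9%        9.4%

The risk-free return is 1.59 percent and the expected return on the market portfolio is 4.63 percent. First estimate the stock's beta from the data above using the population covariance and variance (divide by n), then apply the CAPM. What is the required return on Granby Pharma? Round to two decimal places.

Mean R_i = (-5.9 + 6.0 − 4.5 + 5.5 + 4.9 + 2.9) / 6 = 1.4833%
Mean R_m = (-3.3 + 6.5 − 3.6 + 10.8 + 4.8 + 9.4) / 6 = 4.1000%
Σ(R_i − R̄_i)(R_m − R̄_m) = 148.3600  ⇒  Cov = 148.3600 / 6 = 24.7267
Σ(R_m − R̄_m)² = 193.2800  ⇒  Var(R_m) = 193.2800 / 6 = 32.2133
β = Cov / Var(R_m) = 24.7267 / 32.2133 = 0.7676
MRP = 4.63% − 1.59% = 3.04%
E(R) = R_f + β × MRP = 1.59% + 0.7676 × 3.04% = 3.92%

3.92%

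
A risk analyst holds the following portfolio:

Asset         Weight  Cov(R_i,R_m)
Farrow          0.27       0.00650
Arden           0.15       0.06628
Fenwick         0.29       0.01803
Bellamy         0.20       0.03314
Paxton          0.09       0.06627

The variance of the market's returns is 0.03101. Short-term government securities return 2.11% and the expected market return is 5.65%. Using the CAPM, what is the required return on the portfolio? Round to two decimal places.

β_Farrow = 0.00650 / 0.03101 = 0.2096
β_Arden = 0.06628 / 0.03101 = 2.1374
β_Fenwick = 0.01803 / 0.03101 = 0.5814
β_Bellamy = 0.03314 / 0.03101 = 1.0687
β_Paxton = 0.06627 / 0.03101 = 2.1371
β_P = Σ w_i β_i = 0.27×0.2096 + 0.15×2.1374 + 0.29×0.5814 + 0.20×1.0687 + 0.09×2.1371 = 0.9519
MRP = 5.65% − 2.11% = 3.54%
E(R_P) = R_f + β_P × MRP = 2.11% + 0.9519 × 3.54% = 5.48%

5.48%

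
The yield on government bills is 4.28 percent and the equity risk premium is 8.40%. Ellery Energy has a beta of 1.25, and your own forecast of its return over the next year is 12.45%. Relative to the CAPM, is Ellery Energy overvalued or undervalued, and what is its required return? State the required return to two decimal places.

Required return = R_f + β·MRP = 4.28% + 1.25 × 8.40% = 14.78%
Forecast 12.45% < required 14.78% → the stock plots below the SML → overvalued.

Overvalued; required return 14.78%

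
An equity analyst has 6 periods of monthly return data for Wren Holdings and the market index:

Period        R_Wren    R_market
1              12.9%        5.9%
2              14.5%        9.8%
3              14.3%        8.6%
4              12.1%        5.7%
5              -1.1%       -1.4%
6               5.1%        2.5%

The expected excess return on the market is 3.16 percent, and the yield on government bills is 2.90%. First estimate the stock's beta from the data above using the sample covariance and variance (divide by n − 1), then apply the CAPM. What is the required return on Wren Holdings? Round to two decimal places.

7.58%

Mean R_i = (12.9 + 14.5 + 14.3 + 12.1 − 1.1 + 5.1) / 6 = 9.6333%
Mean R_m = (5.9 + 9.8 + 8.6 + 5.7 − 1.4 + 2.5) / 6 = 5.1833%
Σ(R_i − R̄_i)(R_m − R̄_m) = 124.8533  ⇒  Cov = 124.8533 / 5 = 24.9707
Σ(R_m − R̄_m)² = 84.3083  ⇒  Var(R_m) = 84.3083 / 5 = 16.8617
β = Cov / Var(R_m) = 24.9707 / 16.8617 = 1.4809
E(R) = R_f + β × MRP = 2.90% + 1.4809 × 3.16% = 7.58%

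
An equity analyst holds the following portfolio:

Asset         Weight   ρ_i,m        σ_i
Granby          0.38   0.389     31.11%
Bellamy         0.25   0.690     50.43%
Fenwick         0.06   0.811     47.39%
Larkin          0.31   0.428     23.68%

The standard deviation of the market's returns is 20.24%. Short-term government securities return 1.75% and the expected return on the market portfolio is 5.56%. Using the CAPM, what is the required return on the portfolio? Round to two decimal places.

5.28%

β_Granby = 0.389 × 31.11% / 20.24% = 0.5979
β_Bellamy = 0.690 × 50.43% / 20.24% = 1.7192
β_Fenwick = 0.811 × 47.39% / 20.24% = 1.8989
β_Larkin = 0.428 × 23.68% / 20.24% = 0.5007
β_P = Σ w_i β_i = 0.38×0.5979 + 0.25×1.7192 + 0.06×1.8989 + 0.31×0.5007 = 0.9262
MRP = 5.56% − 1.75% = 3.81%
E(R_P) = R_f + β_P × MRP = 1.75% + 0.9262 × 3.81% = 5.28%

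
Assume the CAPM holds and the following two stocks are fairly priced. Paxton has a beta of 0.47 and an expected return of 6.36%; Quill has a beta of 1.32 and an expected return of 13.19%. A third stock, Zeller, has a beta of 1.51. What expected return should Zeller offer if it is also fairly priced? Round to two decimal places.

14.72%

MRP (SML slope) = (13.19% − 6.36%) / (1.32 − 0.47) = 6.83% / 0.85 = 8.0353%
R_f (intercept) = 6.36% − 0.47 × 8.0353% = 2.5834%
E(R_Zeller) = R_f + β × MRP = 2.5834% + 1.51 × 8.0353% = 14.72%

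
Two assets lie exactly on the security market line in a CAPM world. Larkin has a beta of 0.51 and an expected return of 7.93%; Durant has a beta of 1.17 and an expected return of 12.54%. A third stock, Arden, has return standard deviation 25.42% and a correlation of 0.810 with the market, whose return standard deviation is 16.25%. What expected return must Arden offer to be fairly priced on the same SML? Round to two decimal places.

MRP = (12.54% − 7.93%) / (1.17 − 0.51) = 6.9848%
R_f = 7.93% − 0.51 × 6.9848% = 4.3678%
β_Arden = ρ·σ_i/σ_m = 0.810 × 25.42 / 16.25 = 1.2671
E(R_Arden) = R_f + β × MRP = 4.3678% + 1.2671 × 6.9848% = 13.22%

13.22%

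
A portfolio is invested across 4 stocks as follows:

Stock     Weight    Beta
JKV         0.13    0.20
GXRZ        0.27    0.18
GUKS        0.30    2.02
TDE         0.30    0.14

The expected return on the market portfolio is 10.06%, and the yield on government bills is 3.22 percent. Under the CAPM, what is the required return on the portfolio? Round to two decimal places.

8.16%

β_P = Σ w_i β_i = 0.13×0.20 + 0.27×0.18 + 0.30×2.02 + 0.30×0.14 = 0.7226
MRP = 10.06% − 3.22% = 6.84%
E(R_P) = R_f + β_P × MRP = 3.22% + 0.7226 × 6.84% = 8.16%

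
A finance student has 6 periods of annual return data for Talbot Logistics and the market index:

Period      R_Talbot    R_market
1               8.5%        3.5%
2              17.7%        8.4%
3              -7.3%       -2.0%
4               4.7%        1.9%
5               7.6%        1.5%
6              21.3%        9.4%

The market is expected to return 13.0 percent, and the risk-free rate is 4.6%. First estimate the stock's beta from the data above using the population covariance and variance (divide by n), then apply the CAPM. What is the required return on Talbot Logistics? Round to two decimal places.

23.58%

Mean R_i = (8.5 + 17.7 − 7.3 + 4.7 + 7.6 + 21.3) / 6 = 8.7500%
Mean R_m = (3.5 + 8.4 − 2.0 + 1.9 + 1.5 + 9.4) / 6 = 3.7833%
Σ(R_i − R̄_i)(R_m − R̄_m) = 214.9550  ⇒  Cov = 214.9550 / 6 = 35.8258
Σ(R_m − R̄_m)² = 95.1483  ⇒  Var(R_m) = 95.1483 / 6 = 15.8581
β = Cov / Var(R_m) = 35.8258 / 15.8581 = 2.2591
MRP = 13.0% − 4.6% = 8.40%
E(R) = R_f + β × MRP = 4.6% + 2.2591 × 8.4% = 23.58%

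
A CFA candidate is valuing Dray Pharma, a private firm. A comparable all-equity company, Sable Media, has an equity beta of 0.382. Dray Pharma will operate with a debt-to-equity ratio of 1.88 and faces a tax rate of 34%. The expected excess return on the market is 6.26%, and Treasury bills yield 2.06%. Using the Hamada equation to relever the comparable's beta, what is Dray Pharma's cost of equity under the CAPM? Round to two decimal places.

7.42%

β_L = β_U × [1 + (1 − t)(D/E)] = 0.382 × [1 + (1 − 0.34) × 1.88]
    = 0.382 × [1 + 0.66 × 1.88] = 0.382 × 2.2408 = 0.8560
E(R) = R_f + β_L × MRP = 2.06% + 0.8560 × 6.26% = 7.42%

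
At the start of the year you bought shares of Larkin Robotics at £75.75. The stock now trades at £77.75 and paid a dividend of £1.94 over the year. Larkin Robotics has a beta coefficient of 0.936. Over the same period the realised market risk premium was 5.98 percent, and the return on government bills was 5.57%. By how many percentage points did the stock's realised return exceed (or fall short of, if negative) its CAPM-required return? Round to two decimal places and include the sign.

Realised HPR = (P1 + D1 − P0) / P0 = (77.75 + 1.94 − 75.75) / 75.75 = 3.94 / 75.75 = 5.2013%
CAPM required = R_f + β·MRP = 5.57% + 0.936 × 5.98% = 11.16728%
α = realised − required = 5.2013% − 11.16728% = -5.97%

-5.97%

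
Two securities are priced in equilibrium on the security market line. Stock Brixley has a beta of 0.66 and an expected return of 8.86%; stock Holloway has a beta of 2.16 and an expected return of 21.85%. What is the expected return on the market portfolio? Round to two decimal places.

11.80%

Both satisfy E(R) = R_f + β·MRP, so the slope of the SML is
MRP = (21.85% − 8.86%) / (2.16 − 0.66) = 12.99% / 1.50 = 8.6600%
R_f = E(R_Brixley) − β_Brixley·MRP = 8.86% − 0.66 × 8.6600% = 3.1444%
E(R_m) = R_f + MRP = 3.1444% + 8.6600% = 11.80%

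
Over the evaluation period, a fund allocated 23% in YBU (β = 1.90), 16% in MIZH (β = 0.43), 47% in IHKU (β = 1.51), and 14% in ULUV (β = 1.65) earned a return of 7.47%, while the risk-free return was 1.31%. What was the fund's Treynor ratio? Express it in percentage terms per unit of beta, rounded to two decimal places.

4.26%

β_P = 0.23×1.90 + 0.16×0.43 + 0.47×1.51 + 0.14×1.65 = 1.4465
Treynor = (R_P − R_f) / β_P = (7.47% − 1.31%) / 1.4465 = 6.16% / 1.4465 = 4.26%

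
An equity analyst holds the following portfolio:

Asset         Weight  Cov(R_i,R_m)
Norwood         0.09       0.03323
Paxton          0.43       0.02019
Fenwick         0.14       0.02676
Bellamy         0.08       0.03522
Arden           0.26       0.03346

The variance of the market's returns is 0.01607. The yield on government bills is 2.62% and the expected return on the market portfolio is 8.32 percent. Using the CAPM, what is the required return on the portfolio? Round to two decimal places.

12.17%

β_Norwood = 0.03323 / 0.01607 = 2.0678
β_Paxton = 0.02019 / 0.01607 = 1.2564
β_Fenwick = 0.02676 / 0.01607 = 1.6652
β_Bellamy = 0.03522 / 0.01607 = 2.1917
β_Arden = 0.03346 / 0.01607 = 2.0821
β_P = Σ w_i β_i = 0.09×2.0678 + 0.43×1.2564 + 0.14×1.6652 + 0.08×2.1917 + 0.26×2.0821 = 1.6762
MRP = 8.32% − 2.62% = 5.70%
E(R_P) = R_f + β_P × MRP = 2.62% + 1.6762 × 5.70% = 12.17%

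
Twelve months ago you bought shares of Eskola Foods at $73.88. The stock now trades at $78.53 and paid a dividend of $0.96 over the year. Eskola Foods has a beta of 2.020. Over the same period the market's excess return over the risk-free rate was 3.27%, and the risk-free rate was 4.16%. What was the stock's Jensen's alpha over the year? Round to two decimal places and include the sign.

Realised HPR = (P1 + D1 − P0) / P0 = (78.53 + 0.96 − 73.88) / 73.88 = 5.61 / 73.88 = 7.5934%
CAPM required = R_f + β·MRP = 4.16% + 2.020 × 3.27% = 10.76540%
α = realised − required = 7.5934% − 10.76540% = -3.17%

-3.17%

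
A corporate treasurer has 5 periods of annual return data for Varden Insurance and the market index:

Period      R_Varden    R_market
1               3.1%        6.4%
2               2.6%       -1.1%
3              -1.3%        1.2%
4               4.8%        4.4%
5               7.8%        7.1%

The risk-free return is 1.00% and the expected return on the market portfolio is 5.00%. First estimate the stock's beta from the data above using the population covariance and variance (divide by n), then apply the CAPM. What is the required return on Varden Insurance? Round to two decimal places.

3.53%

Mean R_i = (3.1 + 2.6 − 1.3 + 4.8 + 7.8) / 5 = 3.4000%
Mean R_m = (6.4 − 1.1 + 1.2 + 4.4 + 7.1) / 5 = 3.6000%
Σ(R_i − R̄_i)(R_m − R̄_m) = 30.7200  ⇒  Cov = 30.7200 / 5 = 6.1440
Σ(R_m − R̄_m)² = 48.5800  ⇒  Var(R_m) = 48.5800 / 5 = 9.7160
β = Cov / Var(R_m) = 6.1440 / 9.7160 = 0.6324
MRP = 5.00% − 1.00% = 4.00%
E(R) = R_f + β × MRP = 1.00% + 0.6324 × 4.00% = 3.53%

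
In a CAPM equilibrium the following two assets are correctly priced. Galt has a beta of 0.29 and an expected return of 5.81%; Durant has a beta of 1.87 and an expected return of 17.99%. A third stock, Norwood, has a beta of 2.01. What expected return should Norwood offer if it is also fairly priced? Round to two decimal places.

19.07%

MRP (SML slope) = (17.99% − 5.81%) / (1.87 − 0.29) = 12.18% / 1.58 = 7.7089%
R_f (intercept) = 5.81% − 0.29 × 7.7089% = 3.5744%
E(R_Norwood) = R_f + β × MRP = 3.5744% + 2.01 × 7.7089% = 19.07%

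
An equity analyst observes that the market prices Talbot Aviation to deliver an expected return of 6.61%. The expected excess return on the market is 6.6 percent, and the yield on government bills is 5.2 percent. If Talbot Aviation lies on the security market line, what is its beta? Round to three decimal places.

0.214

β = (E(R) − R_f) / MRP = (6.61% − 5.2%) / 6.6% = 1.41% / 6.6% = 0.214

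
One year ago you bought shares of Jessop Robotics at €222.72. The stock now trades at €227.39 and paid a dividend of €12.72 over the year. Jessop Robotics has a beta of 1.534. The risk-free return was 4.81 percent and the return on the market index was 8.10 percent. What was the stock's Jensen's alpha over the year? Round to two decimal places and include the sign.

-2.05%

Realised HPR = (P1 + D1 − P0) / P0 = (227.39 + 12.72 − 222.72) / 222.72 = 17.39 / 222.72 = 7.8080%
MRP = 8.10% − 4.81% = 3.29%
CAPM required = R_f + β·MRP = 4.81% + 1.534 × 3.29% = 9.85686%
α = realised − required = 7.8080% − 9.85686% = -2.05%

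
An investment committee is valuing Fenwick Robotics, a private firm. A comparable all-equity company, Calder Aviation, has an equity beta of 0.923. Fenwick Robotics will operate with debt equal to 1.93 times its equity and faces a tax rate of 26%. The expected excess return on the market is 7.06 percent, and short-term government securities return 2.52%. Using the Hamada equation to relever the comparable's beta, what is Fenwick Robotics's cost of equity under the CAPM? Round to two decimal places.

β_L = β_U × [1 + (1 − t)(D/E)] = 0.923 × [1 + (1 − 0.26) × 1.93]
    = 0.923 × [1 + 0.74 × 1.93] = 0.923 × 2.4282 = 2.2412
E(R) = R_f + β_L × MRP = 2.52% + 2.2412 × 7.06% = 18.34%

18.34%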